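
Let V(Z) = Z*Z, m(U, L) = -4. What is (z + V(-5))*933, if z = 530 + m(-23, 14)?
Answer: 514083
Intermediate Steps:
z = 526 (z = 530 - 4 = 526)
V(Z) = Z²
(z + V(-5))*933 = (526 + (-5)²)*933 = (526 + 25)*933 = 551*933 = 514083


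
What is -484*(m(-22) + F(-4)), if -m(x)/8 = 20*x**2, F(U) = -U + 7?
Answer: 37475636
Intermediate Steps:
F(U) = 7 - U
m(x) = -160*x**2
-484*(m(-22) + F(-4)) = -484*(-160*(-22)**2 + (7 - 1*(-4))) = -484*(-160*484 + (7 + 4)) = -484*(-77440 + 11) = -484*(-77429) = 37475636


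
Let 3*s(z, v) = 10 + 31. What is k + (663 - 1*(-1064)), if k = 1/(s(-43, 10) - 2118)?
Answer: 10902548/6313 ≈ 1727.0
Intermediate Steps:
s(z, v) = 41/3 (s(z, v) = (10 + 31)/3 = (1/3)*41 = 41/3)
k = -3/6313 (k = 1/(41/3 - 2118) = 1/(-6313/3) = -3/6313 ≈ -0.00047521)
k + (663 - 1*(-1064)) = -3/6313 + (663 - 1*(-1064)) = -3/6313 + (663 + 1064) = -3/6313 + 1727 = 10902548/6313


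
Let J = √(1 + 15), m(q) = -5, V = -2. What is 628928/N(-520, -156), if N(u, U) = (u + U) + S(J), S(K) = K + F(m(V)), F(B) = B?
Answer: -628928/677 ≈ -928.99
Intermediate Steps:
J = 4 (J = √16 = 4)
S(K) = -5 + K (S(K) = K - 5 = -5 + K)
N(u, U) = -1 + U + u (N(u, U) = (u + U) + (-5 + 4) = (U + u) - 1 = -1 + U + u)
628928/N(-520, -156) = 628928/(-1 - 156 - 520) = 628928/(-677) = 628928*(-1/677) = -628928/677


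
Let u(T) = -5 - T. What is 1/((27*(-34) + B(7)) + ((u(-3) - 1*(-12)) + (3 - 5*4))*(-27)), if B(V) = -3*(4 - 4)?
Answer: -1/729 ≈ -0.0013717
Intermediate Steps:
B(V) = 0 (B(V) = -3*0 = 0)
1/((27*(-34) + B(7)) + ((u(-3) - 1*(-12)) + (3 - 5*4))*(-27)) = 1/((27*(-34) + 0) + (((-5 - 1*(-3)) - 1*(-12)) + (3 - 5*4))*(-27)) = 1/((-918 + 0) + (((-5 + 3) + 12) + (3 - 20))*(-27)) = 1/(-918 + ((-2 + 12) - 17)*(-27)) = 1/(-918 + (10 - 17)*(-27)) = 1/(-918 - 7*(-27)) = 1/(-918 + 189) = 1/(-729) = -1/729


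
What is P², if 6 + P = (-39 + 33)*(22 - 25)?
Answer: 144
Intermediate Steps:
P = 12 (P = -6 + (-39 + 33)*(22 - 25) = -6 - 6*(-3) = -6 + 18 = 12)
P² = 12² = 144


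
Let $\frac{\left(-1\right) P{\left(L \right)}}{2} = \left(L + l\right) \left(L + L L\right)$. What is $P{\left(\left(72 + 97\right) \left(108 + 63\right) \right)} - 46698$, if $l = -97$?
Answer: $-48109772131098$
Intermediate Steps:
$P{\left(L \right)} = - 2 \left(-97 + L\right) \left(L + L^{2}\right)$ ($P{\left(L \right)} = - 2 \left(L - 97\right) \left(L + L L\right) = - 2 \left(-97 + L\right) \left(L + L^{2}\right)$)
$P{\left(\left(72 + 97\right) \left(108 + 63\right) \right)} - 46698 = 2 \left(72 + 97\right) \left(108 + 63\right) \left(97 - \left(\left(72 + 97\right) \left(108 + 63\right)\right)^{2} + 96 \left(72 + 97\right) \left(108 + 63\right)\right) - 46698 = 2 \cdot 169 \cdot 171 \left(97 - \left(169 \cdot 171\right)^{2} + 96 \cdot 169 \cdot 171\right) - 46698 = 2 \cdot 28899 \left(97 - 28899^{2} + 96 \cdot 28899\right) - 46698 = 2 \cdot 28899 \left(97 - 835152201 + 2774304\right) - 46698 = 2 \cdot 28899 \left(-832377800\right) - 46698 = -48109772084400 - 46698 = -48109772131098$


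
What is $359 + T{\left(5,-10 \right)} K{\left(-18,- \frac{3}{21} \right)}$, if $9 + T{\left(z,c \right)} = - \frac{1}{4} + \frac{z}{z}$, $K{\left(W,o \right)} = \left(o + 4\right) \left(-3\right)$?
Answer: $\frac{12725}{28} \approx 454.46$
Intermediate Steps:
$K{\left(W,o \right)} = -12 - 3 o$ ($K{\left(W,o \right)} = \left(4 + o\right) \left(-3\right) = -12 - 3 o$)
$T{\left(z,c \right)} = - \frac{33}{4}$ ($T{\left(z,c \right)} = -9 + \left(- \frac{1}{4} + \frac{z}{z}\right) = -9 + \left(\left(-1\right) \frac{1}{4} + 1\right) = -9 + \left(- \frac{1}{4} + 1\right) = -9 + \frac{3}{4} = - \frac{33}{4}$)
$359 + T{\left(5,-10 \right)} K{\left(-18,- \frac{3}{21} \right)} = 359 - \frac{33 \left(-12 - 3 \left(- \frac{3}{21}\right)\right)}{4} = 359 - \frac{33 \left(-12 - 3 \left(\left(-3\right) \frac{1}{21}\right)\right)}{4} = 359 - \frac{33 \left(-12 - - \frac{3}{7}\right)}{4} = 359 - \frac{33 \left(-12 + \frac{3}{7}\right)}{4} = 359 - - \frac{2673}{28} = 359 + \frac{2673}{28} = \frac{12725}{28}$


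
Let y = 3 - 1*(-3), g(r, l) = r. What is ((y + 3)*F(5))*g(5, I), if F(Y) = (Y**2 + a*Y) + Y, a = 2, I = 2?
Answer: 1800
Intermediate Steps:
y = 6 (y = 3 + 3 = 6)
F(Y) = Y**2 + 3*Y (F(Y) = (Y**2 + 2*Y) + Y = Y**2 + 3*Y)
((y + 3)*F(5))*g(5, I) = ((6 + 3)*(5*(3 + 5)))*5 = (9*(5*8))*5 = (9*40)*5 = 360*5 = 1800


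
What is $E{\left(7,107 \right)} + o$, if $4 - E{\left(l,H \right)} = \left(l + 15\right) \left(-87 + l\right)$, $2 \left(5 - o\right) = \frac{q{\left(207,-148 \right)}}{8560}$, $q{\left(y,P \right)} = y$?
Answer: $\frac{30285073}{17120} \approx 1769.0$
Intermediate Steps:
$o = \frac{85393}{17120}$ ($o = 5 - \frac{207 \cdot \frac{1}{8560}}{2} = 5 - \frac{207}{17120} = \frac{85393}{17120} \approx 4.9879$)
$E{\left(l,H \right)} = 4 - \left(-87 + l\right) \left(15 + l\right)$ ($E{\left(l,H \right)} = 4 - \left(l + 15\right) \left(-87 + l\right) = 4 - \left(15 + l\right) \left(-87 + l\right) = 4 - \left(-87 + l\right) \left(15 + l\right)$)
$E{\left(7,107 \right)} + o = \left(1309 - 7^{2} + 72 \cdot 7\right) + \frac{85393}{17120} = \left(1309 - 49 + 504\right) + \frac{85393}{17120} = 1764 + \frac{85393}{17120} = \frac{30285073}{17120}$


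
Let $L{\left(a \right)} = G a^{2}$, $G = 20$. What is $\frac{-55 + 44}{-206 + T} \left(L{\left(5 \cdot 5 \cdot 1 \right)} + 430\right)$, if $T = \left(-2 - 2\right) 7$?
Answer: $\frac{23705}{39} \approx 607.82$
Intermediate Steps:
$T = -28$ ($T = \left(-4\right) 7 = -28$)
$L{\left(a \right)} = 20 a^{2}$
$\frac{-55 + 44}{-206 + T} \left(L{\left(5 \cdot 5 \cdot 1 \right)} + 430\right) = \frac{-55 + 44}{-206 - 28} \left(20 \left(5 \cdot 5 \cdot 1\right)^{2} + 430\right) = - \frac{11}{-234} \left(20 \left(25 \cdot 1\right)^{2} + 430\right) = \left(-11\right) \left(- \frac{1}{234}\right) \left(20 \cdot 25^{2} + 430\right) = \frac{11 \left(20 \cdot 625 + 430\right)}{234} = \frac{11 \left(12500 + 430\right)}{234} = \frac{11}{234} \cdot 12930 = \frac{23705}{39}$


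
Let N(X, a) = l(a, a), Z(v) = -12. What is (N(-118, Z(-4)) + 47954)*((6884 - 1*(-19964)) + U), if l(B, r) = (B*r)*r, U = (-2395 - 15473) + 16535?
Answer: 1179456390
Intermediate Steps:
U = -1333 (U = -17868 + 16535 = -1333)
l(B, r) = B*r²
N(X, a) = a³ (N(X, a) = a*a² = a³)
(N(-118, Z(-4)) + 47954)*((6884 - 1*(-19964)) + U) = ((-12)³ + 47954)*((6884 - 1*(-19964)) - 1333) = (-1728 + 47954)*((6884 + 19964) - 1333) = 46226*(26848 - 1333) = 46226*25515 = 1179456390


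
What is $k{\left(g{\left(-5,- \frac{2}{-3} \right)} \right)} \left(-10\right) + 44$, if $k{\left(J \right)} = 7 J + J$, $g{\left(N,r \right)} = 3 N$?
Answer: $1244$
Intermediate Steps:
$k{\left(J \right)} = 8 J$
$k{\left(g{\left(-5,- \frac{2}{-3} \right)} \right)} \left(-10\right) + 44 = 8 \cdot 3 \left(-5\right) \left(-10\right) + 44 = 8 \left(-15\right) \left(-10\right) + 44 = \left(-120\right) \left(-10\right) + 44 = 1200 + 44 = 1244$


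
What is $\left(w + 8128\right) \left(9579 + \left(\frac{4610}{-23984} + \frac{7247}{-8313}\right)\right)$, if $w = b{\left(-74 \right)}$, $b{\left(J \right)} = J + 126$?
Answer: $\frac{1952606112051275}{24922374} \approx 7.8348 \cdot 10^{7}$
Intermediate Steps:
$b{\left(J \right)} = 126 + J$
$w = 52$ ($w = 126 - 74 = 52$)
$\left(w + 8128\right) \left(9579 + \left(\frac{4610}{-23984} + \frac{7247}{-8313}\right)\right) = \left(52 + 8128\right) \left(9579 + \left(\frac{4610}{-23984} + \frac{7247}{-8313}\right)\right) = 8180 \left(9579 + \left(4610 \left(- \frac{1}{23984}\right) + 7247 \left(- \frac{1}{8313}\right)\right)\right) = 8180 \left(9579 - \frac{106067489}{99689496}\right) = 8180 \cdot \frac{954819614695}{99689496} = \frac{1952606112051275}{24922374}$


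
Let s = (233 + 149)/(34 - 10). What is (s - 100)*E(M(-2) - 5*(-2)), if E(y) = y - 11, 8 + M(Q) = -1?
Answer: 5045/6 ≈ 840.83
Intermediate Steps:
M(Q) = -9 (M(Q) = -8 - 1 = -9)
s = 191/12 (s = 382/24 = 382*(1/24) = 191/12 ≈ 15.917)
E(y) = -11 + y
(s - 100)*E(M(-2) - 5*(-2)) = (191/12 - 100)*(-11 + (-9 - 5*(-2))) = -1009*(-11 + (-9 + 10))/12 = -1009*(-11 + 1)/12 = -1009/12*(-10) = 5045/6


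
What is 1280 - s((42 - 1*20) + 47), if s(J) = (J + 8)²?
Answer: -4649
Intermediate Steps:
s(J) = (8 + J)²
1280 - s((42 - 1*20) + 47) = 1280 - (8 + ((42 - 1*20) + 47))² = 1280 - (8 + ((42 - 20) + 47))² = 1280 - (8 + (22 + 47))² = 1280 - (8 + 69)² = 1280 - 1*77² = 1280 - 1*5929 = 1280 - 5929 = -4649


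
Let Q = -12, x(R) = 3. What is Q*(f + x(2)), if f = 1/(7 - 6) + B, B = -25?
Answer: 252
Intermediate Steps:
f = -24 (f = 1/(7 - 6) - 25 = 1/1 - 25 = 1 - 25 = -24)
Q*(f + x(2)) = -12*(-24 + 3) = -12*(-21) = 252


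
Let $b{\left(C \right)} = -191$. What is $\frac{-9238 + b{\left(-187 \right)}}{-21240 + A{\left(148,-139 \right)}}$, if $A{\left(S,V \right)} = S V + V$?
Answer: $\frac{1347}{5993} \approx 0.22476$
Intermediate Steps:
$A{\left(S,V \right)} = V + S V$
$\frac{-9238 + b{\left(-187 \right)}}{-21240 + A{\left(148,-139 \right)}} = \frac{-9238 - 191}{-21240 - 139 \left(1 + 148\right)} = - \frac{9429}{-21240 - 20711} = - \frac{9429}{-41951} = \left(-9429\right) \left(- \frac{1}{41951}\right) = \frac{1347}{5993}$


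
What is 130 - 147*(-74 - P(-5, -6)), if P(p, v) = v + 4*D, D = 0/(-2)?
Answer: 10126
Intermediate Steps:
D = 0 (D = 0*(-½) = 0)
P(p, v) = v (P(p, v) = v + 4*0 = v + 0 = v)
130 - 147*(-74 - P(-5, -6)) = 130 - 147*(-74 - 1*(-6)) = 130 - 147*(-74 + 6) = 130 - 147*(-68) = 130 + 9996 = 10126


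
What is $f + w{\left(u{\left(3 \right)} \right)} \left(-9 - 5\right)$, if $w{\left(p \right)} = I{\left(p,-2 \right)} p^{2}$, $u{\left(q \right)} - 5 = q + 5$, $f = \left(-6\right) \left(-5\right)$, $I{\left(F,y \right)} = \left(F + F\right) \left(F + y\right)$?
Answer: $-676646$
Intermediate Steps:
$I{\left(F,y \right)} = 2 F \left(F + y\right)$
$f = 30$
$u{\left(q \right)} = 10 + q$ ($u{\left(q \right)} = 5 + \left(q + 5\right) = 5 + \left(5 + q\right) = 10 + q$)
$w{\left(p \right)} = 2 p^{3} \left(-2 + p\right)$ ($w{\left(p \right)} = 2 p \left(p - 2\right) p^{2} = 2 p \left(-2 + p\right) p^{2} = 2 p^{3} \left(-2 + p\right)$)
$f + w{\left(u{\left(3 \right)} \right)} \left(-9 - 5\right) = 30 + 2 \left(10 + 3\right)^{3} \left(-2 + \left(10 + 3\right)\right) \left(-9 - 5\right) = 30 + 2 \cdot 13^{3} \left(-2 + 13\right) \left(-9 - 5\right) = 30 + 2 \cdot 2197 \cdot 11 \left(-14\right) = 30 + 48334 \left(-14\right) = 30 - 676676 = -676646$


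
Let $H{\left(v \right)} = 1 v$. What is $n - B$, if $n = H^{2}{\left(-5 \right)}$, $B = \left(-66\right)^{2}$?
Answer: $-4331$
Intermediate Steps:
$H{\left(v \right)} = v$
$B = 4356$
$n = 25$ ($n = \left(-5\right)^{2} = 25$)
$n - B = 25 - 4356 = -4331$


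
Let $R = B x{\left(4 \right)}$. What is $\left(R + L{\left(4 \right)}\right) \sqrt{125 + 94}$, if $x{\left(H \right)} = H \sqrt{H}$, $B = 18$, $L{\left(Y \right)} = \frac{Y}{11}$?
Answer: $\frac{1588 \sqrt{219}}{11} \approx 2136.4$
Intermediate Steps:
$L{\left(Y \right)} = \frac{Y}{11}$ ($L{\left(Y \right)} = Y \frac{1}{11} = \frac{Y}{11}$)
$x{\left(H \right)} = H^{\frac{3}{2}}$
$R = 144$ ($R = 18 \cdot 4^{\frac{3}{2}} = 18 \cdot 8 = 144$)
$\left(R + L{\left(4 \right)}\right) \sqrt{125 + 94} = \left(144 + \frac{1}{11} \cdot 4\right) \sqrt{125 + 94} = \left(144 + \frac{4}{11}\right) \sqrt{219} = \frac{1588 \sqrt{219}}{11}$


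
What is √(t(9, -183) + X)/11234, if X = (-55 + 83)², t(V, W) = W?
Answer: √601/11234 ≈ 0.0021822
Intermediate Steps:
X = 784 (X = 28² = 784)
√(t(9, -183) + X)/11234 = √(-183 + 784)/11234 = √601*(1/11234) = √601/11234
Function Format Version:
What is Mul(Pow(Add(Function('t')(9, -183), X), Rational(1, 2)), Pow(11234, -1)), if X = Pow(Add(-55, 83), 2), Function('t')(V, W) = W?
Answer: Mul(Rational(1, 11234), Pow(601, Rational(1, 2))) ≈ 0.0021822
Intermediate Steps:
X = 784 (X = Pow(28, 2) = 784)
Mul(Pow(Add(Function('t')(9, -183), X), Rational(1, 2)), Pow(11234, -1)) = Mul(Pow(Add(-183, 784), Rational(1, 2)), Pow(11234, -1)) = Mul(Pow(601, Rational(1, 2)), Rational(1, 11234)) = Mul(Rational(1, 11234), Pow(601, Rational(1, 2)))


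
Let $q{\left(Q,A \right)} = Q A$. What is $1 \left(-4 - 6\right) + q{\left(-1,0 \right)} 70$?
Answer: $-10$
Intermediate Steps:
$q{\left(Q,A \right)} = A Q$
$1 \left(-4 - 6\right) + q{\left(-1,0 \right)} 70 = 1 \left(-4 - 6\right) + 0 \left(-1\right) 70 = 1 \left(-10\right) + 0 \cdot 70 = -10 + 0 = -10$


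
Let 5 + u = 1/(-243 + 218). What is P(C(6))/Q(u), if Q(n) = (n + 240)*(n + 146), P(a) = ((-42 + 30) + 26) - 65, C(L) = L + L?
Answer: -10625/6899992 ≈ -0.0015399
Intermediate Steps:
C(L) = 2*L
u = -126/25 (u = -5 + 1/(-243 + 218) = -5 + 1/(-25) = -5 - 1/25 = -126/25 ≈ -5.0400)
P(a) = -51 (P(a) = (-12 + 26) - 65 = 14 - 65 = -51)
Q(n) = (146 + n)*(240 + n) (Q(n) = (240 + n)*(146 + n) = (146 + n)*(240 + n))
P(C(6))/Q(u) = -51/(35040 + (-126/25)² + 386*(-126/25)) = -51/(35040 + 15876/625 - 48636/25) = -51/20699976/625 = -51*625/20699976 = -10625/6899992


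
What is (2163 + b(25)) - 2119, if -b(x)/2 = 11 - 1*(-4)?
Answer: 14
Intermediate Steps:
b(x) = -30 (b(x) = -2*(11 - 1*(-4)) = -2*(11 + 4) = -2*15 = -30)
(2163 + b(25)) - 2119 = (2163 - 30) - 2119 = 2133 - 2119 = 14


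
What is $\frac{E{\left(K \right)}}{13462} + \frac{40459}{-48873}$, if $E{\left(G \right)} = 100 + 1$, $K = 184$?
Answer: $- \frac{539722885}{657928326} \approx -0.82034$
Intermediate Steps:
$E{\left(G \right)} = 101$
$\frac{E{\left(K \right)}}{13462} + \frac{40459}{-48873} = \frac{101}{13462} + \frac{40459}{-48873} = 101 \cdot \frac{1}{13462} + 40459 \left(- \frac{1}{48873}\right) = \frac{101}{13462} - \frac{40459}{48873} = - \frac{539722885}{657928326}$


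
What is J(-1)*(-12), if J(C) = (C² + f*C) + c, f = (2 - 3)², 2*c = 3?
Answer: -18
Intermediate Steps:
c = 3/2 (c = (½)*3 = 3/2 ≈ 1.5000)
f = 1 (f = (-1)² = 1)
J(C) = 3/2 + C + C² (J(C) = (C² + 1*C) + 3/2 = (C² + C) + 3/2 = (C + C²) + 3/2 = 3/2 + C + C²)
J(-1)*(-12) = (3/2 - 1 + (-1)²)*(-12) = (3/2 - 1 + 1)*(-12) = (3/2)*(-12) = -18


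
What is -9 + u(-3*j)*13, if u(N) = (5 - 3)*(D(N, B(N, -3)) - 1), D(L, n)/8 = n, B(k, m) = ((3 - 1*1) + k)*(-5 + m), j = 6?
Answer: 26589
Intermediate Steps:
B(k, m) = (-5 + m)*(2 + k) (B(k, m) = ((3 - 1) + k)*(-5 + m) = (2 + k)*(-5 + m) = (-5 + m)*(2 + k))
D(L, n) = 8*n
u(N) = -258 - 128*N (u(N) = (5 - 3)*(8*(-10 - 5*N + 2*(-3) + N*(-3)) - 1) = 2*(8*(-10 - 5*N - 6 - 3*N) - 1) = 2*(8*(-16 - 8*N) - 1) = 2*((-128 - 64*N) - 1) = 2*(-129 - 64*N) = -258 - 128*N)
-9 + u(-3*j)*13 = -9 + (-258 - (-384)*6)*13 = -9 + (-258 - 128*(-18))*13 = -9 + (-258 + 2304)*13 = -9 + 2046*13 = -9 + 26598 = 26589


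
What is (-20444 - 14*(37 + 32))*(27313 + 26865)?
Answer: -1159950980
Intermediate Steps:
(-20444 - 14*(37 + 32))*(27313 + 26865) = (-20444 - 14*69)*54178 = (-20444 - 966)*54178 = -21410*54178 = -1159950980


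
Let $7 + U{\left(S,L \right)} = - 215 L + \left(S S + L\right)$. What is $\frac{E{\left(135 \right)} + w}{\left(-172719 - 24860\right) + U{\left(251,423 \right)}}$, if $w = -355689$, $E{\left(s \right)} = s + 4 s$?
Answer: $\frac{355014}{225107} \approx 1.5771$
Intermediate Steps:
$U{\left(S,L \right)} = -7 + S^{2} - 214 L$ ($U{\left(S,L \right)} = -7 - \left(214 L - S S\right) = -7 - \left(- S^{2} + 214 L\right) = -7 + S^{2} - 214 L$)
$E{\left(s \right)} = 5 s$
$\frac{E{\left(135 \right)} + w}{\left(-172719 - 24860\right) + U{\left(251,423 \right)}} = \frac{5 \cdot 135 - 355689}{\left(-172719 - 24860\right) - \left(90529 - 63001\right)} = \frac{675 - 355689}{-197579 - 27528} = - \frac{355014}{-197579 - 27528} = - \frac{355014}{-225107} = \left(-355014\right) \left(- \frac{1}{225107}\right) = \frac{355014}{225107}$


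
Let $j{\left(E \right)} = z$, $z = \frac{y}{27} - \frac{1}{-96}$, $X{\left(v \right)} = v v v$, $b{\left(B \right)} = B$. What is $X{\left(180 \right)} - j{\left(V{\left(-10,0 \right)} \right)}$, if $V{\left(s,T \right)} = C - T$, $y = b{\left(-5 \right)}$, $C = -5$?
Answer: $\frac{5038848151}{864} \approx 5.832 \cdot 10^{6}$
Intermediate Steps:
$y = -5$
$V{\left(s,T \right)} = -5 - T$
$X{\left(v \right)} = v^{3}$ ($X{\left(v \right)} = v^{2} v = v^{3}$)
$z = - \frac{151}{864}$ ($z = - \frac{5}{27} - \frac{1}{-96} = \left(-5\right) \frac{1}{27} - - \frac{1}{96} = - \frac{5}{27} + \frac{1}{96} = - \frac{151}{864} \approx -0.17477$)
$j{\left(E \right)} = - \frac{151}{864}$
$X{\left(180 \right)} - j{\left(V{\left(-10,0 \right)} \right)} = 180^{3} - - \frac{151}{864} = 5832000 + \frac{151}{864} = \frac{5038848151}{864}$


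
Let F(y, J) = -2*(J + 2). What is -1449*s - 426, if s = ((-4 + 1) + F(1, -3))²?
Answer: -1875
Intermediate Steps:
F(y, J) = -4 - 2*J (F(y, J) = -2*(2 + J) = -4 - 2*J)
s = 1 (s = ((-4 + 1) + (-4 - 2*(-3)))² = (-3 + (-4 + 6))² = (-3 + 2)² = (-1)² = 1)
-1449*s - 426 = -1449*1 - 426 = -1449 - 426 = -1875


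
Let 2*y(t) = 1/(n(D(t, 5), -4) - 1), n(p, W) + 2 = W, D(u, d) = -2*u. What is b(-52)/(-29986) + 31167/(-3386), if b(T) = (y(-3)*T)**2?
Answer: -22898199187/2487548602 ≈ -9.2051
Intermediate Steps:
n(p, W) = -2 + W
y(t) = -1/14 (y(t) = 1/(2*((-2 - 4) - 1)) = 1/(2*(-6 - 1)) = (1/2)/(-7) = (1/2)*(-1/7) = -1/14)
b(T) = T**2/196 (b(T) = (-T/14)**2 = T**2/196)
b(-52)/(-29986) + 31167/(-3386) = ((1/196)*(-52)**2)/(-29986) + 31167/(-3386) = ((1/196)*2704)*(-1/29986) + 31167*(-1/3386) = (676/49)*(-1/29986) - 31167/3386 = -338/734657 - 31167/3386 = -22898199187/2487548602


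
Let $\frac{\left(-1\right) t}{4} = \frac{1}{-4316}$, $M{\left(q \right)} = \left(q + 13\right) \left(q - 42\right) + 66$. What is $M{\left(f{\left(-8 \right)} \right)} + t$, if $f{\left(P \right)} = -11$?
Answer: $- \frac{43159}{1079} \approx -39.999$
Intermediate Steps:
$M{\left(q \right)} = 66 + \left(-42 + q\right) \left(13 + q\right)$ ($M{\left(q \right)} = \left(13 + q\right) \left(-42 + q\right) + 66 = \left(-42 + q\right) \left(13 + q\right) + 66 = 66 + \left(-42 + q\right) \left(13 + q\right)$)
$t = \frac{1}{1079}$ ($t = - \frac{4}{-4316} = \left(-4\right) \left(- \frac{1}{4316}\right) = \frac{1}{1079} \approx 0.00092678$)
$M{\left(f{\left(-8 \right)} \right)} + t = \left(-480 + \left(-11\right)^{2} - -319\right) + \frac{1}{1079} = \left(-480 + 121 + 319\right) + \frac{1}{1079} = -40 + \frac{1}{1079} = - \frac{43159}{1079}$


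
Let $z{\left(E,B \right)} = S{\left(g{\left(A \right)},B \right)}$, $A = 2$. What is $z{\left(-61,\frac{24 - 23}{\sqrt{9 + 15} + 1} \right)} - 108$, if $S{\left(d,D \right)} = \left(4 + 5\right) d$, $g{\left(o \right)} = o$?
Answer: $-90$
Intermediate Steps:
$S{\left(d,D \right)} = 9 d$
$z{\left(E,B \right)} = 18$ ($z{\left(E,B \right)} = 9 \cdot 2 = 18$)
$z{\left(-61,\frac{24 - 23}{\sqrt{9 + 15} + 1} \right)} - 108 = 18 - 108 = -90$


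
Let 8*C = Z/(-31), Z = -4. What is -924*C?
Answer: -462/31 ≈ -14.903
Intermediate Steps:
C = 1/62 (C = (-4/(-31))/8 = (-4*(-1/31))/8 = (1/8)*(4/31) = 1/62 ≈ 0.016129)
-924*C = -924*1/62 = -462/31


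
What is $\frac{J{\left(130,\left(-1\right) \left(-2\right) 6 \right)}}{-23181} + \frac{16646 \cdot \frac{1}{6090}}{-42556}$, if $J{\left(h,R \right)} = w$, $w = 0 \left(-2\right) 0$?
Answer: $- \frac{41}{638340} \approx -6.4229 \cdot 10^{-5}$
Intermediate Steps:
$w = 0$ ($w = 0 \cdot 0 = 0$)
$J{\left(h,R \right)} = 0$
$\frac{J{\left(130,\left(-1\right) \left(-2\right) 6 \right)}}{-23181} + \frac{16646 \cdot \frac{1}{6090}}{-42556} = \frac{0}{-23181} + \frac{16646 \cdot \frac{1}{6090}}{-42556} = 0 \left(- \frac{1}{23181}\right) + 16646 \cdot \frac{1}{6090} \left(- \frac{1}{42556}\right) = 0 + \frac{41}{15} \left(- \frac{1}{42556}\right) = 0 - \frac{41}{638340} = - \frac{41}{638340}$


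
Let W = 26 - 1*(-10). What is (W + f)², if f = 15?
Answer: 2601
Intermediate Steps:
W = 36 (W = 26 + 10 = 36)
(W + f)² = (36 + 15)² = 51² = 2601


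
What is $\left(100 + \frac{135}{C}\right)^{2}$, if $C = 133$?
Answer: $\frac{180499225}{17689} \approx 10204.0$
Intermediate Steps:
$\left(100 + \frac{135}{C}\right)^{2} = \left(100 + \frac{135}{133}\right)^{2} = \left(\frac{13435}{133}\right)^{2} = \frac{180499225}{17689}$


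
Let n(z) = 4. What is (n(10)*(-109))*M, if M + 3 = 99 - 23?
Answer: -31828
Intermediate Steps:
M = 73 (M = -3 + (99 - 23) = -3 + 76 = 73)
(n(10)*(-109))*M = (4*(-109))*73 = -436*73 = -31828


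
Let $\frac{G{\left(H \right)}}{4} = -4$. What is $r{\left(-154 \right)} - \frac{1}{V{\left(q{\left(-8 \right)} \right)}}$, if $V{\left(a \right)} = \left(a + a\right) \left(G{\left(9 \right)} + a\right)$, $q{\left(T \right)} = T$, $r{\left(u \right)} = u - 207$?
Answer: $- \frac{138625}{384} \approx -361.0$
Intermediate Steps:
$r{\left(u \right)} = -207 + u$
$G{\left(H \right)} = -16$ ($G{\left(H \right)} = 4 \left(-4\right) = -16$)
$V{\left(a \right)} = 2 a \left(-16 + a\right)$ ($V{\left(a \right)} = \left(a + a\right) \left(-16 + a\right) = 2 a \left(-16 + a\right)$)
$r{\left(-154 \right)} - \frac{1}{V{\left(q{\left(-8 \right)} \right)}} = \left(-207 - 154\right) - \frac{1}{2 \left(-8\right) \left(-16 - 8\right)} = -361 - \frac{1}{2 \left(-8\right) \left(-24\right)} = -361 - \frac{1}{384} = - \frac{138625}{384}$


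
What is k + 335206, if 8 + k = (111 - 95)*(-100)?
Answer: 333598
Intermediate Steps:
k = -1608 (k = -8 + (111 - 95)*(-100) = -8 + 16*(-100) = -8 - 1600 = -1608)
k + 335206 = -1608 + 335206 = 333598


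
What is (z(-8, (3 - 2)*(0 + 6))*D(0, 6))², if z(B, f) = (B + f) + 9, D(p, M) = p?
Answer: 0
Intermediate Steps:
z(B, f) = 9 + B + f
(z(-8, (3 - 2)*(0 + 6))*D(0, 6))² = ((9 - 8 + (3 - 2)*(0 + 6))*0)² = ((9 - 8 + 1*6)*0)² = ((9 - 8 + 6)*0)² = (7*0)² = 0² = 0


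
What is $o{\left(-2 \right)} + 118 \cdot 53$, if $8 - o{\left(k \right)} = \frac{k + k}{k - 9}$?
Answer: $\frac{68878}{11} \approx 6261.6$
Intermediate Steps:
$o{\left(k \right)} = 8 - \frac{2 k}{-9 + k}$ ($o{\left(k \right)} = 8 - \frac{k + k}{k - 9} = 8 - \frac{2 k}{-9 + k}$)
$o{\left(-2 \right)} + 118 \cdot 53 = \frac{6 \left(-12 - 2\right)}{-9 - 2} + 118 \cdot 53 = 6 \frac{1}{-11} \left(-14\right) + 6254 = 6 \left(- \frac{1}{11}\right) \left(-14\right) + 6254 = \frac{84}{11} + 6254 = \frac{68878}{11}$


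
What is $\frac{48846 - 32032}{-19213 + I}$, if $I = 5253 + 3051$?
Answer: $- \frac{16814}{10909} \approx -1.5413$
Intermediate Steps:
$I = 8304$
$\frac{48846 - 32032}{-19213 + I} = \frac{48846 - 32032}{-19213 + 8304} = \frac{16814}{-10909} = 16814 \left(- \frac{1}{10909}\right) = - \frac{16814}{10909}$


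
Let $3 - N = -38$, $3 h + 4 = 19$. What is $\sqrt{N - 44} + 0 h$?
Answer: $i \sqrt{3} \approx 1.732 i$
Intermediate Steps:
$h = 5$ ($h = - \frac{4}{3} + \frac{1}{3} \cdot 19 = - \frac{4}{3} + \frac{19}{3} = 5$)
$N = 41$ ($N = 3 - -38 = 3 + 38 = 41$)
$\sqrt{N - 44} + 0 h = \sqrt{41 - 44} + 0 \cdot 5 = \sqrt{-3} + 0 = i \sqrt{3} + 0 = i \sqrt{3}$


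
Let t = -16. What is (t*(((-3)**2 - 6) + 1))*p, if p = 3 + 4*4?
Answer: -1216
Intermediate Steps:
p = 19 (p = 3 + 16 = 19)
(t*(((-3)**2 - 6) + 1))*p = -16*(((-3)**2 - 6) + 1)*19 = -16*((9 - 6) + 1)*19 = -16*(3 + 1)*19 = -16*4*19 = -64*19 = -1216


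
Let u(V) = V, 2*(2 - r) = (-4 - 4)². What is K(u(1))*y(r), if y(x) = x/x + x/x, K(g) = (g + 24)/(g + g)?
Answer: 25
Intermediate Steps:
r = -30 (r = 2 - (-4 - 4)²/2 = 2 - ½*(-8)² = 2 - ½*64 = 2 - 32 = -30)
K(g) = (24 + g)/(2*g) (K(g) = (24 + g)/((2*g)) = (24 + g)*(1/(2*g)) = (24 + g)/(2*g))
y(x) = 2 (y(x) = 1 + 1 = 2)
K(u(1))*y(r) = ((½)*(24 + 1)/1)*2 = ((½)*1*25)*2 = (25/2)*2 = 25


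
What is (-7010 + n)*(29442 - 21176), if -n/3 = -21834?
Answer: 483494872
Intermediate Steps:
n = 65502 (n = -3*(-21834) = 65502)
(-7010 + n)*(29442 - 21176) = (-7010 + 65502)*(29442 - 21176) = 58492*8266 = 483494872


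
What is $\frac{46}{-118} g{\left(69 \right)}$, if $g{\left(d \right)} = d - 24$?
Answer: $- \frac{1035}{59} \approx -17.542$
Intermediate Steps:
$g{\left(d \right)} = -24 + d$ ($g{\left(d \right)} = d - 24 = -24 + d$)
$\frac{46}{-118} g{\left(69 \right)} = \frac{46}{-118} \left(-24 + 69\right) = 46 \left(- \frac{1}{118}\right) 45 = \left(- \frac{23}{59}\right) 45 = - \frac{1035}{59}$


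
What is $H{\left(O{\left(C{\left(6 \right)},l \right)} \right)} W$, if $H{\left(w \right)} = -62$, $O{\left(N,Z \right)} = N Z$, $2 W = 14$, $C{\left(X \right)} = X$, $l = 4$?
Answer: $-434$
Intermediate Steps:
$W = 7$ ($W = \frac{1}{2} \cdot 14 = 7$)
$H{\left(O{\left(C{\left(6 \right)},l \right)} \right)} W = \left(-62\right) 7 = -434$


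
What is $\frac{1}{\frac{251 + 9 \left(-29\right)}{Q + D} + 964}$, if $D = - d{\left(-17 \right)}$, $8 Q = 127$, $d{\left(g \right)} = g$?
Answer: $\frac{263}{253452} \approx 0.0010377$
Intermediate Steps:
$Q = \frac{127}{8}$ ($Q = \frac{1}{8} \cdot 127 = \frac{127}{8} \approx 15.875$)
$D = 17$ ($D = \left(-1\right) \left(-17\right) = 17$)
$\frac{1}{\frac{251 + 9 \left(-29\right)}{Q + D} + 964} = \frac{1}{\frac{251 + 9 \left(-29\right)}{\frac{127}{8} + 17} + 964} = \frac{1}{\frac{251 - 261}{\frac{263}{8}} + 964} = \frac{1}{\left(-10\right) \frac{8}{263} + 964} = \frac{1}{- \frac{80}{263} + 964} = \frac{1}{\frac{253452}{263}} = \frac{263}{253452}$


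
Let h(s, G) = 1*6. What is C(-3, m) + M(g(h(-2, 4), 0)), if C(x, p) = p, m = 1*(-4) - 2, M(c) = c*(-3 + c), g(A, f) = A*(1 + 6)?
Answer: 1632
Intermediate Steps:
h(s, G) = 6
g(A, f) = 7*A (g(A, f) = A*7 = 7*A)
m = -6 (m = -4 - 2 = -6)
C(-3, m) + M(g(h(-2, 4), 0)) = -6 + (7*6)*(-3 + 7*6) = -6 + 42*(-3 + 42) = -6 + 42*39 = -6 + 1638 = 1632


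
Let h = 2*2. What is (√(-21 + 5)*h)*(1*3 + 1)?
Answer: 64*I ≈ 64.0*I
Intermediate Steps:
h = 4
(√(-21 + 5)*h)*(1*3 + 1) = (√(-21 + 5)*4)*(1*3 + 1) = (√(-16)*4)*(3 + 1) = ((4*I)*4)*4 = (16*I)*4 = 64*I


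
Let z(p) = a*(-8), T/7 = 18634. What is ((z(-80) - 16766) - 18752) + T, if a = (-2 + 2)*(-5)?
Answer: 94920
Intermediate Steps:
T = 130438 (T = 7*18634 = 130438)
a = 0 (a = 0*(-5) = 0)
z(p) = 0 (z(p) = 0*(-8) = 0)
((z(-80) - 16766) - 18752) + T = ((0 - 16766) - 18752) + 130438 = (-16766 - 18752) + 130438 = -35518 + 130438 = 94920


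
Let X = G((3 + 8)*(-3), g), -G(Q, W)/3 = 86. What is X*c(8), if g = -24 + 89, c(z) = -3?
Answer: 774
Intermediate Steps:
g = 65
G(Q, W) = -258 (G(Q, W) = -3*86 = -258)
X = -258
X*c(8) = -258*(-3) = 774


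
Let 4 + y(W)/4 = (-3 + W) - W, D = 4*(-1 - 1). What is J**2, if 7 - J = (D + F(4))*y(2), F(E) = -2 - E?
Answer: 148225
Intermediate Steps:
D = -8 (D = 4*(-2) = -8)
y(W) = -28 (y(W) = -16 + 4*((-3 + W) - W) = -16 + 4*(-3) = -16 - 12 = -28)
J = -385 (J = 7 - (-8 + (-2 - 1*4))*(-28) = 7 - (-8 + (-2 - 4))*(-28) = 7 - (-8 - 6)*(-28) = 7 - (-14)*(-28) = 7 - 1*392 = 7 - 392 = -385)
J**2 = (-385)**2 = 148225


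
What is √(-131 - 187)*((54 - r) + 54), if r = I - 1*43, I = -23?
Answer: 174*I*√318 ≈ 3102.9*I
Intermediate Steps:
r = -66 (r = -23 - 1*43 = -23 - 43 = -66)
√(-131 - 187)*((54 - r) + 54) = √(-131 - 187)*((54 - 1*(-66)) + 54) = √(-318)*((54 + 66) + 54) = (I*√318)*(120 + 54) = (I*√318)*174 = 174*I*√318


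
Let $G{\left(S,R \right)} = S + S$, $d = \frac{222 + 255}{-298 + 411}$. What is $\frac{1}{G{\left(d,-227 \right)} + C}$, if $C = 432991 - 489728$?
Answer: $- \frac{113}{6410327} \approx -1.7628 \cdot 10^{-5}$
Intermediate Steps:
$d = \frac{477}{113} \approx 4.2212$
$G{\left(S,R \right)} = 2 S$
$C = -56737$
$\frac{1}{G{\left(d,-227 \right)} + C} = \frac{1}{2 \cdot \frac{477}{113} - 56737} = \frac{1}{\frac{954}{113} - 56737} = \frac{1}{- \frac{6410327}{113}} = - \frac{113}{6410327}$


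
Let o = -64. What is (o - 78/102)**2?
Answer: 1212201/289 ≈ 4194.5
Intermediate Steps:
(o - 78/102)**2 = (-64 - 78/102)**2 = (-64 - 78*1/102)**2 = (-64 - 13/17)**2 = (-1101/17)**2 = 1212201/289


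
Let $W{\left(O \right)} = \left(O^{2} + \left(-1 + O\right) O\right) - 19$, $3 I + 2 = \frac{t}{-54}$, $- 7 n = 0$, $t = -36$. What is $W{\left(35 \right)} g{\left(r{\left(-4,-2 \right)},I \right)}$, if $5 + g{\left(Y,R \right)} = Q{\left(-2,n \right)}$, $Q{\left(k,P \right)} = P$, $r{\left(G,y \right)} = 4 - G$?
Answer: $-11980$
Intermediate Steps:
$n = 0$ ($n = \left(- \frac{1}{7}\right) 0 = 0$)
$I = - \frac{4}{9}$ ($I = - \frac{2}{3} + \frac{\left(-36\right) \frac{1}{-54}}{3} = - \frac{2}{3} + \frac{\left(-36\right) \left(- \frac{1}{54}\right)}{3} = - \frac{2}{3} + \frac{1}{3} \cdot \frac{2}{3} = - \frac{2}{3} + \frac{2}{9} = - \frac{4}{9} \approx -0.44444$)
$g{\left(Y,R \right)} = -5$ ($g{\left(Y,R \right)} = -5 + 0 = -5$)
$W{\left(O \right)} = -19 + O^{2} + O \left(-1 + O\right)$ ($W{\left(O \right)} = \left(O^{2} + O \left(-1 + O\right)\right) - 19 = -19 + O^{2} + O \left(-1 + O\right)$)
$W{\left(35 \right)} g{\left(r{\left(-4,-2 \right)},I \right)} = \left(-19 - 35 + 2 \cdot 35^{2}\right) \left(-5\right) = \left(-19 - 35 + 2 \cdot 1225\right) \left(-5\right) = \left(-19 - 35 + 2450\right) \left(-5\right) = 2396 \left(-5\right) = -11980$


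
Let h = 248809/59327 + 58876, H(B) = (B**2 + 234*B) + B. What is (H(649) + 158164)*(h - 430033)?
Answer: -16115545686056400/59327 ≈ -2.7164e+11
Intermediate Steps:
H(B) = B**2 + 235*B
h = 3493185261/59327 (h = 248809*(1/59327) + 58876 = 248809/59327 + 58876 = 3493185261/59327 ≈ 58880.)
(H(649) + 158164)*(h - 430033) = (649*(235 + 649) + 158164)*(3493185261/59327 - 430033) = (649*884 + 158164)*(-22019382530/59327) = (573716 + 158164)*(-22019382530/59327) = 731880*(-22019382530/59327) = -16115545686056400/59327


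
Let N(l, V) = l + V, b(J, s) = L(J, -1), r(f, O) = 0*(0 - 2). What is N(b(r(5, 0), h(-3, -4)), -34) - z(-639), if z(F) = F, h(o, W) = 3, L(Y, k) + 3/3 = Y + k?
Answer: 603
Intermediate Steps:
L(Y, k) = -1 + Y + k (L(Y, k) = -1 + (Y + k) = -1 + Y + k)
r(f, O) = 0 (r(f, O) = 0*(-2) = 0)
b(J, s) = -2 + J (b(J, s) = -1 + J - 1 = -2 + J)
N(l, V) = V + l
N(b(r(5, 0), h(-3, -4)), -34) - z(-639) = (-34 + (-2 + 0)) - 1*(-639) = (-34 - 2) + 639 = -36 + 639 = 603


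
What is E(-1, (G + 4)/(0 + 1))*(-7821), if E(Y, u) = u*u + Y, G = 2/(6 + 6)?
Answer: -511841/4 ≈ -1.2796e+5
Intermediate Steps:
G = ⅙ (G = 2/12 = 2*(1/12) = ⅙ ≈ 0.16667)
E(Y, u) = Y + u² (E(Y, u) = u² + Y = Y + u²)
E(-1, (G + 4)/(0 + 1))*(-7821) = (-1 + ((⅙ + 4)/(0 + 1))²)*(-7821) = (-1 + ((25/6)/1)²)*(-7821) = (-1 + ((25/6)*1)²)*(-7821) = (-1 + (25/6)²)*(-7821) = (-1 + 625/36)*(-7821) = (589/36)*(-7821) = -511841/4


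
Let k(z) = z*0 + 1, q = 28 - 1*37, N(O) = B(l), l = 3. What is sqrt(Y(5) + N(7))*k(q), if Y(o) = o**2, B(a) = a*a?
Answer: sqrt(34) ≈ 5.8309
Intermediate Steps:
B(a) = a**2
N(O) = 9 (N(O) = 3**2 = 9)
q = -9 (q = 28 - 37 = -9)
k(z) = 1 (k(z) = 0 + 1 = 1)
sqrt(Y(5) + N(7))*k(q) = sqrt(5**2 + 9)*1 = sqrt(25 + 9)*1 = sqrt(34)*1 = sqrt(34)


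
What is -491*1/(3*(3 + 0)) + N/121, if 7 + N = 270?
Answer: -57044/1089 ≈ -52.382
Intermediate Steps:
N = 263 (N = -7 + 270 = 263)
-491*1/(3*(3 + 0)) + N/121 = -491*1/(3*(3 + 0)) + 263/121 = -491/(3*3) + 263*(1/121) = -491/9 + 263/121 = -57044/1089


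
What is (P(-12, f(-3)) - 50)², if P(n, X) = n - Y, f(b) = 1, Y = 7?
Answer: 4761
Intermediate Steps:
P(n, X) = -7 + n (P(n, X) = n - 1*7 = n - 7 = -7 + n)
(P(-12, f(-3)) - 50)² = ((-7 - 12) - 50)² = (-19 - 50)² = (-69)² = 4761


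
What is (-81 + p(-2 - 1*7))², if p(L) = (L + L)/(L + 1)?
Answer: 99225/16 ≈ 6201.6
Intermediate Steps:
p(L) = 2*L/(1 + L) (p(L) = (2*L)/(1 + L) = 2*L/(1 + L))
(-81 + p(-2 - 1*7))² = (-81 + 2*(-2 - 1*7)/(1 + (-2 - 1*7)))² = (-81 + 2*(-2 - 7)/(1 + (-2 - 7)))² = (-81 + 2*(-9)/(1 - 9))² = (-81 + 2*(-9)/(-8))² = (-81 + 2*(-9)*(-⅛))² = (-81 + 9/4)² = (-315/4)² = 99225/16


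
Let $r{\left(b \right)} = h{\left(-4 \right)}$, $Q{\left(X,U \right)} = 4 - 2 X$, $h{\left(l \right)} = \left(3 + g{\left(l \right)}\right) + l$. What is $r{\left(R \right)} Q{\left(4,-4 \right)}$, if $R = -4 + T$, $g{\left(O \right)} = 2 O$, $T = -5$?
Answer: $36$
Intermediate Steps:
$h{\left(l \right)} = 3 + 3 l$ ($h{\left(l \right)} = \left(3 + 2 l\right) + l = 3 + 3 l$)
$R = -9$ ($R = -4 - 5 = -9$)
$r{\left(b \right)} = -9$ ($r{\left(b \right)} = 3 + 3 \left(-4\right) = 3 - 12 = -9$)
$r{\left(R \right)} Q{\left(4,-4 \right)} = - 9 \left(4 - 8\right) = \left(-9\right) \left(-4\right) = 36$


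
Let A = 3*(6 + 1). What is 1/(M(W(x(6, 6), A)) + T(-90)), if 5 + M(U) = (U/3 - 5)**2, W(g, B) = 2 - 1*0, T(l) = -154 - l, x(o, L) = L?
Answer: -9/452 ≈ -0.019911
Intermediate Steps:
A = 21 (A = 3*7 = 21)
W(g, B) = 2 (W(g, B) = 2 + 0 = 2)
M(U) = -5 + (-5 + U/3)**2 (M(U) = -5 + (U/3 - 5)**2 = -5 + (-5 + U/3)**2)
1/(M(W(x(6, 6), A)) + T(-90)) = 1/((-5 + (-15 + 2)**2/9) + (-154 - 1*(-90))) = 1/((-5 + (1/9)*(-13)**2) + (-154 + 90)) = 1/((-5 + (1/9)*169) - 64) = 1/((-5 + 169/9) - 64) = 1/(124/9 - 64) = 1/(-452/9) = -9/452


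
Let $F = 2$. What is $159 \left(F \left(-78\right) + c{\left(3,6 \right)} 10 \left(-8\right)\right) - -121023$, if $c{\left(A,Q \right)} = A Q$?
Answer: $-132741$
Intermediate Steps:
$159 \left(F \left(-78\right) + c{\left(3,6 \right)} 10 \left(-8\right)\right) - -121023 = 159 \left(2 \left(-78\right) + 3 \cdot 6 \cdot 10 \left(-8\right)\right) - -121023 = 159 \left(-156 + 18 \cdot 10 \left(-8\right)\right) + 121023 = 159 \left(-156 + 180 \left(-8\right)\right) + 121023 = 159 \left(-156 - 1440\right) + 121023 = 159 \left(-1596\right) + 121023 = -253764 + 121023 = -132741$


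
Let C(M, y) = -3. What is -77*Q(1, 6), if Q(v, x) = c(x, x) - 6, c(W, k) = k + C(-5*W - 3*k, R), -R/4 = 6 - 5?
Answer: 231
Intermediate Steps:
R = -4 (R = -4*(6 - 5) = -4*1 = -4)
c(W, k) = -3 + k (c(W, k) = k - 3 = -3 + k)
Q(v, x) = -9 + x (Q(v, x) = (-3 + x) - 6 = -9 + x)
-77*Q(1, 6) = -77*(-9 + 6) = -77*(-3) = 231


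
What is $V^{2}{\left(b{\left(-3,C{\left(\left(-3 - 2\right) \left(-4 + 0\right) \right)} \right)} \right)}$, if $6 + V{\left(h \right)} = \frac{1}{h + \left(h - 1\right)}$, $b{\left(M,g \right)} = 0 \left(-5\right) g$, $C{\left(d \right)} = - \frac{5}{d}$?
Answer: $49$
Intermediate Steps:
$b{\left(M,g \right)} = 0$ ($b{\left(M,g \right)} = 0 g = 0$)
$V{\left(h \right)} = -6 + \frac{1}{-1 + 2 h}$ ($V{\left(h \right)} = -6 + \frac{1}{h + \left(h - 1\right)} = -6 + \frac{1}{h + \left(-1 + h\right)} = -6 + \frac{1}{-1 + 2 h}$)
$V^{2}{\left(b{\left(-3,C{\left(\left(-3 - 2\right) \left(-4 + 0\right) \right)} \right)} \right)} = \left(\frac{7 - 0}{-1 + 2 \cdot 0}\right)^{2} = \left(\frac{7 + 0}{-1 + 0}\right)^{2} = \left(\frac{1}{-1} \cdot 7\right)^{2} = \left(\left(-1\right) 7\right)^{2} = \left(-7\right)^{2} = 49$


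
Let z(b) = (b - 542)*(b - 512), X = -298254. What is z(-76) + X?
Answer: 65130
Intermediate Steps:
z(b) = (-542 + b)*(-512 + b)
z(-76) + X = (277504 + (-76)² - 1054*(-76)) - 298254 = (277504 + 5776 + 80104) - 298254 = 363384 - 298254 = 65130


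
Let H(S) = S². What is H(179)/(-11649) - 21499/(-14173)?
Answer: -203675242/165101277 ≈ -1.2336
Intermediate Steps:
H(179)/(-11649) - 21499/(-14173) = 179²/(-11649) - 21499/(-14173) = 32041*(-1/11649) - 21499*(-1/14173) = -32041/11649 + 21499/14173 = -203675242/165101277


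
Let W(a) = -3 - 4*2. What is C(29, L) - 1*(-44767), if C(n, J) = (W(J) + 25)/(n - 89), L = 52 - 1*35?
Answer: 1343003/30 ≈ 44767.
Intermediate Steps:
W(a) = -11 (W(a) = -3 - 8 = -11)
L = 17 (L = 52 - 35 = 17)
C(n, J) = 14/(-89 + n) (C(n, J) = (-11 + 25)/(n - 89) = 14/(-89 + n))
C(29, L) - 1*(-44767) = 14/(-89 + 29) - 1*(-44767) = 14/(-60) + 44767 = 14*(-1/60) + 44767 = -7/30 + 44767 = 1343003/30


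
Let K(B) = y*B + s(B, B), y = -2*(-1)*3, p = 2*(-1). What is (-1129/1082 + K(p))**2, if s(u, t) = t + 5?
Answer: 118091689/1170724 ≈ 100.87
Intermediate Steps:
s(u, t) = 5 + t
p = -2
y = 6 (y = 2*3 = 6)
K(B) = 5 + 7*B (K(B) = 6*B + (5 + B) = 5 + 7*B)
(-1129/1082 + K(p))**2 = (-1129/1082 + (5 + 7*(-2)))**2 = (-1129*1/1082 + (5 - 14))**2 = (-1129/1082 - 9)**2 = (-10867/1082)**2 = 118091689/1170724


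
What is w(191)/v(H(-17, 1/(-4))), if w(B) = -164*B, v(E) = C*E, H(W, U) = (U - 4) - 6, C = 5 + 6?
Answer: 3056/11 ≈ 277.82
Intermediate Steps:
C = 11
H(W, U) = -10 + U (H(W, U) = (-4 + U) - 6 = -10 + U)
v(E) = 11*E
w(191)/v(H(-17, 1/(-4))) = (-164*191)/((11*(-10 + 1/(-4)))) = -31324*1/(11*(-10 - 1/4)) = -31324/(11*(-41/4)) = -31324/(-451/4) = -31324*(-4/451) = 3056/11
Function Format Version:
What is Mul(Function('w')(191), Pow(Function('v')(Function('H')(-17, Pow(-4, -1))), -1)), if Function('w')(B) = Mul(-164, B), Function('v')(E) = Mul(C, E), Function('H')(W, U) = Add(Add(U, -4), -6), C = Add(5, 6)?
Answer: Rational(3056, 11) ≈ 277.82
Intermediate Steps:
C = 11
Function('H')(W, U) = Add(-10, U) (Function('H')(W, U) = Add(Add(-4, U), -6) = Add(-10, U))
Function('v')(E) = Mul(11, E)
Mul(Function('w')(191), Pow(Function('v')(Function('H')(-17, Pow(-4, -1))), -1)) = Mul(Mul(-164, 191), Pow(Mul(11, Add(-10, Pow(-4, -1))), -1)) = Mul(-31324, Pow(Mul(11, Add(-10, Rational(-1, 4))), -1)) = Mul(-31324, Pow(Mul(11, Rational(-41, 4)), -1)) = Mul(-31324, Pow(Rational(-451, 4), -1)) = Mul(-31324, Rational(-4, 451)) = Rational(3056, 11)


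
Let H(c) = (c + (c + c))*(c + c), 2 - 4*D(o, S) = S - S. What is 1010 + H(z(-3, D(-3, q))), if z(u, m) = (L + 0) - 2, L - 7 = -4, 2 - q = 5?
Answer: 1016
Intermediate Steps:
q = -3 (q = 2 - 1*5 = 2 - 5 = -3)
L = 3 (L = 7 - 4 = 3)
D(o, S) = 1/2 (D(o, S) = 1/2 - (S - S)/4 = 1/2 - 1/4*0 = 1/2 + 0 = 1/2)
z(u, m) = 1 (z(u, m) = (3 + 0) - 2 = 3 - 2 = 1)
H(c) = 6*c**2 (H(c) = (c + 2*c)*(2*c) = (3*c)*(2*c) = 6*c**2)
1010 + H(z(-3, D(-3, q))) = 1010 + 6*1**2 = 1010 + 6*1 = 1010 + 6 = 1016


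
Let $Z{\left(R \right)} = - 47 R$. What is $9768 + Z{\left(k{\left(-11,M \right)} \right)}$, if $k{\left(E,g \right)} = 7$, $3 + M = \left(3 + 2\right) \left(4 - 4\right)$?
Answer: $9439$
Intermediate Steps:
$M = -3$ ($M = -3 + \left(3 + 2\right) \left(4 - 4\right) = -3 + 5 \cdot 0 = -3 + 0 = -3$)
$9768 + Z{\left(k{\left(-11,M \right)} \right)} = 9768 - 329 = 9439$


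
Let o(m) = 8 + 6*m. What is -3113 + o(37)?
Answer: -2883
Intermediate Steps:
-3113 + o(37) = -3113 + (8 + 6*37) = -3113 + (8 + 222) = -3113 + 230 = -2883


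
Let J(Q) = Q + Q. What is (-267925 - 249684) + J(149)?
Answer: -517311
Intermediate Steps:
J(Q) = 2*Q
(-267925 - 249684) + J(149) = (-267925 - 249684) + 2*149 = -517609 + 298 = -517311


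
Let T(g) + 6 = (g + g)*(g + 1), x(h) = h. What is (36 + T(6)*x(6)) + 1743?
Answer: 2247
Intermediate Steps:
T(g) = -6 + 2*g*(1 + g) (T(g) = -6 + (g + g)*(g + 1) = -6 + (2*g)*(1 + g) = -6 + 2*g*(1 + g))
(36 + T(6)*x(6)) + 1743 = (36 + (-6 + 2*6 + 2*6**2)*6) + 1743 = (36 + (-6 + 12 + 2*36)*6) + 1743 = (36 + (-6 + 12 + 72)*6) + 1743 = (36 + 78*6) + 1743 = (36 + 468) + 1743 = 504 + 1743 = 2247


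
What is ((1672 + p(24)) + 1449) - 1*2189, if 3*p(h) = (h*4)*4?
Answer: 1060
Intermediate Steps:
p(h) = 16*h/3 (p(h) = ((h*4)*4)/3 = ((4*h)*4)/3 = (16*h)/3 = 16*h/3)
((1672 + p(24)) + 1449) - 1*2189 = ((1672 + (16/3)*24) + 1449) - 1*2189 = ((1672 + 128) + 1449) - 2189 = (1800 + 1449) - 2189 = 3249 - 2189 = 1060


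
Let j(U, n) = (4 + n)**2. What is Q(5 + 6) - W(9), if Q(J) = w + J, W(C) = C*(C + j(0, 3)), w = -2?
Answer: -513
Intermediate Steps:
W(C) = C*(49 + C) (W(C) = C*(C + (4 + 3)**2) = C*(C + 7**2) = C*(C + 49) = C*(49 + C))
Q(J) = -2 + J
Q(5 + 6) - W(9) = (-2 + (5 + 6)) - 9*(49 + 9) = (-2 + 11) - 9*58 = 9 - 1*522 = 9 - 522 = -513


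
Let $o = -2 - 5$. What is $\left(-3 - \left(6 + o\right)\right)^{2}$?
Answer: $4$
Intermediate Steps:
$o = -7$ ($o = -2 - 5 = -7$)
$\left(-3 - \left(6 + o\right)\right)^{2} = \left(-3 - -1\right)^{2} = \left(-3 + \left(-6 + 7\right)\right)^{2} = \left(-3 + 1\right)^{2} = \left(-2\right)^{2} = 4$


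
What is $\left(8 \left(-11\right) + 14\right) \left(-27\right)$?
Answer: $1998$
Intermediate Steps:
$\left(8 \left(-11\right) + 14\right) \left(-27\right) = \left(-88 + 14\right) \left(-27\right) = \left(-74\right) \left(-27\right) = 1998$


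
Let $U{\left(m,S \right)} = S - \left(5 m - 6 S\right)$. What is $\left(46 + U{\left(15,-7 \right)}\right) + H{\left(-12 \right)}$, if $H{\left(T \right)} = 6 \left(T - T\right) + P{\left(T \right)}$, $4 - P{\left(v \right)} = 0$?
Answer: $-74$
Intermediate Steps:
$P{\left(v \right)} = 4$ ($P{\left(v \right)} = 4 - 0 = 4 + 0 = 4$)
$U{\left(m,S \right)} = - 5 m + 7 S$ ($U{\left(m,S \right)} = S - \left(- 6 S + 5 m\right) = S + \left(- 5 m + 6 S\right) = - 5 m + 7 S$)
$H{\left(T \right)} = 4$ ($H{\left(T \right)} = 6 \left(T - T\right) + 4 = 6 \cdot 0 + 4 = 0 + 4 = 4$)
$\left(46 + U{\left(15,-7 \right)}\right) + H{\left(-12 \right)} = \left(46 + \left(\left(-5\right) 15 + 7 \left(-7\right)\right)\right) + 4 = \left(46 - 124\right) + 4 = -78 + 4 = -74$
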